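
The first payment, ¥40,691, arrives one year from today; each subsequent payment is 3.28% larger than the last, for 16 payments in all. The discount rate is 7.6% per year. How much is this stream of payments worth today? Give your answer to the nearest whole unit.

¥452,956

Periodic rate r = 0.076 per year.
Growing ordinary annuity: PV = PMT₁ × [1 − ((1+g)/(1+r))^n] / (r − g) = 40,691 × [1 − ((1+0.0328)/(1+r))^16] / (r − 0.0328) = ¥452,956.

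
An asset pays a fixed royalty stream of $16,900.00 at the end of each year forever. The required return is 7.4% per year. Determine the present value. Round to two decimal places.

Periodic rate r = 0.074 per year.
Level perpetuity: PV = PMT / r = 16,900 / (0.074) = $228,378.38.

$228,378.38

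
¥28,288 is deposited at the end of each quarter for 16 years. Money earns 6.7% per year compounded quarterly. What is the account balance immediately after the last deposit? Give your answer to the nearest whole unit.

¥3,201,008

This is an ordinary annuity: 64 deposits of ¥28,288 at the end of each quarter.
Periodic rate r = 0.067/4 per quarter; n is counted in quarters.
FV = PMT × [((1+r)^n − 1)/r] = 28,288 × [(1+r)^64 − 1] / r = ¥3,201,008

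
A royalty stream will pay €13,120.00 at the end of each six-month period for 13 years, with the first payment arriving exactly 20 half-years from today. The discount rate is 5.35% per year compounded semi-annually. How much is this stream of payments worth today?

Ordinary annuity of 26 payments, first payment at period 20.
Periodic rate r = 0.0535/2 per half-year; n is counted in half-years.
The ordinary-annuity PV formula values the stream one period before the first payment (period 19); discount that back 19 periods:
PV₀ = 13,120 × [1 − (1+r)^−26] / r × (1+r)^−19 = €147,496.90

€147,496.90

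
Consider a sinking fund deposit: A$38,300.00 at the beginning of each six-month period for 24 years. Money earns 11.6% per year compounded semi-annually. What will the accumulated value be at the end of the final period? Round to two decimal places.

A$9,762,241.86

This is an annuity due: 48 deposits of A$38,300.00 at the beginning of each six-month period.
Periodic rate r = 0.116/2 per half-year; n is counted in half-years.
FV = PMT × [((1+r)^n − 1)/r] × (1+r) = 38,300 × [(1+r)^48 − 1] / r × (1+r) = A$9,762,241.86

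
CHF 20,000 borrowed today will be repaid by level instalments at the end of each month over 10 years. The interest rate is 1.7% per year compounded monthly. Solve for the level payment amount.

Level ordinary annuity; solve PV = PMT × [(1 − (1+r)^−n)/r] for PMT.
Periodic rate r = 0.017/12 per month; n is counted in months.
With n = 120: PMT = 20,000 / ([(1 − (1+r)^−n)/r]) = CHF 181.35

CHF 181.35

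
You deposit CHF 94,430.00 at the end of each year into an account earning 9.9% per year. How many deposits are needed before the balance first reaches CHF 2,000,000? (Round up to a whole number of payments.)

Periodic rate r = 0.099 per year.
Ordinary annuity FV: 2,000,000 = 94,430 × [((1+r)^n − 1)/r].
(1+r)^n = 1 + 2,000,000 × r / 94,430, so n = ln(1 + 2,000,000·r/94,430) / ln(1+r) = 11.97.
Round up to a whole number of payments: n = 12.

12 payments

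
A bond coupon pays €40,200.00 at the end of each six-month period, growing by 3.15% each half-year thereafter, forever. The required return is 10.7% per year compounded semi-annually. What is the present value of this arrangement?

Periodic rate r = 0.107/2 per half-year.
Growing perpetuity (Gordon): PV = PMT₁ / (r − g) = 40,200 / (r − 0.0315) = €1,827,272.73.

€1,827,272.73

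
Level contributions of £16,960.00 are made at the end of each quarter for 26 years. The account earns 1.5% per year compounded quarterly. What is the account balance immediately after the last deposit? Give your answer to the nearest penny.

This is an ordinary annuity: 104 deposits of £16,960.00 at the end of each quarter.
Periodic rate r = 0.015/4 per quarter; n is counted in quarters.
FV = PMT × [((1+r)^n − 1)/r] = 16,960 × [(1+r)^104 − 1] / r = £2,152,354.42

£2,152,354.42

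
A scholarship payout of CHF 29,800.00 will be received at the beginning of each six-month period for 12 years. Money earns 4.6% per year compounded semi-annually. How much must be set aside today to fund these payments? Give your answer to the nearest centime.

CHF 557,474.04

This is an annuity due: 24 payments of CHF 29,800.00 at the beginning of each six-month period.
Periodic rate r = 0.046/2 per half-year; n is counted in half-years.
PV = PMT × [(1 − (1+r)^−n)/r] × (1+r) = 29,800 × [1 − (1+r)^−24] / r × (1+r) = CHF 557,474.04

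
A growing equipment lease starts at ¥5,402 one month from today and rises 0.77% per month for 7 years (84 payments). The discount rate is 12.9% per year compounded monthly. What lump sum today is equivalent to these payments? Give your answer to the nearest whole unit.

Periodic rate r = 0.129/12 per month; n is counted in months.
Growing ordinary annuity: PV = PMT₁ × [1 − ((1+g)/(1+r))^n] / (r − g) = 5,402 × [1 − ((1+0.0077)/(1+r))^84] / (r − 0.0077) = ¥397,088.

¥397,088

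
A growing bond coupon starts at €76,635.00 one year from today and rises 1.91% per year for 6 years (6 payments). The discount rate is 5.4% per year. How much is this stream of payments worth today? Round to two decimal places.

€401,694.74

Periodic rate r = 0.054 per year.
Growing ordinary annuity: PV = PMT₁ × [1 − ((1+g)/(1+r))^n] / (r − g) = 76,635 × [1 − ((1+0.0191)/(1+r))^6] / (r − 0.0191) = €401,694.74.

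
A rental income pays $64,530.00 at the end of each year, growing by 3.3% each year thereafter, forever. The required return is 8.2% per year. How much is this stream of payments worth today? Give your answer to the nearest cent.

$1,316,938.78

Periodic rate r = 0.082 per year.
Growing perpetuity (Gordon): PV = PMT₁ / (r − g) = 64,530 / (r − 0.033) = $1,316,938.78.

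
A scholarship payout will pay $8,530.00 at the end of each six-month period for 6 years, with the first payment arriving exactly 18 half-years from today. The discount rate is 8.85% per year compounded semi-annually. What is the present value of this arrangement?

Ordinary annuity of 12 payments, first payment at period 18.
Periodic rate r = 0.0885/2 per half-year; n is counted in half-years.
The ordinary-annuity PV formula values the stream one period before the first payment (period 17); discount that back 17 periods:
PV₀ = 8,530 × [1 − (1+r)^−12] / r × (1+r)^−17 = $37,416.69

$37,416.69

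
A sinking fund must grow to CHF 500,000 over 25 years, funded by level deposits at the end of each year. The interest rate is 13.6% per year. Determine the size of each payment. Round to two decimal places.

CHF 2,926.51

Level ordinary annuity; solve FV = PMT × [((1+r)^n − 1)/r] for PMT.
Periodic rate r = 0.136 per year.
With n = 25: PMT = 500,000 / ([((1+r)^n − 1)/r]) = CHF 2,926.51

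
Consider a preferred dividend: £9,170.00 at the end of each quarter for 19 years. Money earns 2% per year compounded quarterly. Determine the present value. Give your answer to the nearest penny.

£578,610.08

This is an ordinary annuity: 76 payments of £9,170.00 at the end of each quarter.
Periodic rate r = 0.02/4 per quarter; n is counted in quarters.
PV = PMT × [(1 − (1+r)^−n)/r] = 9,170 × [1 − (1+r)^−76] / r = £578,610.08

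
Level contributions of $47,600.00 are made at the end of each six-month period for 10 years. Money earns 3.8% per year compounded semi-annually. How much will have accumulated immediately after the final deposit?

$1,145,108.06

This is an ordinary annuity: 20 deposits of $47,600.00 at the end of each six-month period.
Periodic rate r = 0.038/2 per half-year; n is counted in half-years.
FV = PMT × [((1+r)^n − 1)/r] = 47,600 × [(1+r)^20 − 1] / r = $1,145,108.06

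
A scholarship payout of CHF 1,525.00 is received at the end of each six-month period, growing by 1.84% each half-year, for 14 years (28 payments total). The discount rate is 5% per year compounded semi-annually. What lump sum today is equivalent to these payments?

CHF 38,231.49

Periodic rate r = 0.05/2 per half-year; n is counted in half-years.
Growing ordinary annuity: PV = PMT₁ × [1 − ((1+g)/(1+r))^n] / (r − g) = 1,525 × [1 − ((1+0.0184)/(1+r))^28] / (r − 0.0184) = CHF 38,231.49.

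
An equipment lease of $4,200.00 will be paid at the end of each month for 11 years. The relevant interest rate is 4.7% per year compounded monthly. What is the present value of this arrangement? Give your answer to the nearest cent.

This is an ordinary annuity: 132 payments of $4,200.00 at the end of each month.
Periodic rate r = 0.047/12 per month; n is counted in months.
PV = PMT × [(1 − (1+r)^−n)/r] = 4,200 × [1 − (1+r)^−132] / r = $432,250.50

$432,250.50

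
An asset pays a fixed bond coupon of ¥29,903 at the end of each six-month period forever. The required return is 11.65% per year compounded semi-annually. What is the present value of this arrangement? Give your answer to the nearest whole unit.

¥513,356

Periodic rate r = 0.1165/2 per half-year.
Level perpetuity: PV = PMT / r = 29,903 / (0.1165/2) = ¥513,356.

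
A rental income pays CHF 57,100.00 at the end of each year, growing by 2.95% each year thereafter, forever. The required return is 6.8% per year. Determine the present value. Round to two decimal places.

CHF 1,483,116.88

Periodic rate r = 0.068 per year.
Growing perpetuity (Gordon): PV = PMT₁ / (r − g) = 57,100 / (r − 0.0295) = CHF 1,483,116.88.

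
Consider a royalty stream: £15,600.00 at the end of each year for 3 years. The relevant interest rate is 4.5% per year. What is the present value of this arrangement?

£42,883.84

This is an ordinary annuity: 3 payments of £15,600.00 at the end of each year.
Periodic rate r = 0.045 per year.
PV = PMT × [(1 − (1+r)^−n)/r] = 15,600 × [1 − (1+r)^−3] / r = £42,883.84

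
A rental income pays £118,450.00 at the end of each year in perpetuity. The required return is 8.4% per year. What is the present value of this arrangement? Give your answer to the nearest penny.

£1,410,119.05

Periodic rate r = 0.084 per year.
Level perpetuity: PV = PMT / r = 118,450 / (0.084) = £1,410,119.05.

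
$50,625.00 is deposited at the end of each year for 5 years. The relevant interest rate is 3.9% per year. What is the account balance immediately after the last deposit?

This is an ordinary annuity: 5 deposits of $50,625.00 at the end of each year.
Periodic rate r = 0.039 per year.
FV = PMT × [((1+r)^n − 1)/r] = 50,625 × [(1+r)^5 − 1] / r = $273,653.89

$273,653.89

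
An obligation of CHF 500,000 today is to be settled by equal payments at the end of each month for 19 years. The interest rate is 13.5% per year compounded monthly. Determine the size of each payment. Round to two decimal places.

CHF 6,101.06

Level ordinary annuity; solve PV = PMT × [(1 − (1+r)^−n)/r] for PMT.
Periodic rate r = 0.135/12 per month; n is counted in months.
With n = 228: PMT = 500,000 / ([(1 − (1+r)^−n)/r]) = CHF 6,101.06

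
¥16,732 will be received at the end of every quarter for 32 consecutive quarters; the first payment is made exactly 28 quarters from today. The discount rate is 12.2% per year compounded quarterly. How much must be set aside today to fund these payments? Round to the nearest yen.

¥150,554

Ordinary annuity of 32 payments, first payment at period 28.
Periodic rate r = 0.122/4 per quarter; n is counted in quarters.
The ordinary-annuity PV formula values the stream one period before the first payment (period 27); discount that back 27 periods:
PV₀ = 16,732 × [1 − (1+r)^−32] / r × (1+r)^−27 = ¥150,554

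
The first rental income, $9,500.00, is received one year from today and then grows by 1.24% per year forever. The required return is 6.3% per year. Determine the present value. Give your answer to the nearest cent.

Periodic rate r = 0.063 per year.
Growing perpetuity (Gordon): PV = PMT₁ / (r − g) = 9,500 / (r − 0.0124) = $187,747.04.

$187,747.04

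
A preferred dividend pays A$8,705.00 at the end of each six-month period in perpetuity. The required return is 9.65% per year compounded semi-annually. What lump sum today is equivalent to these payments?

Periodic rate r = 0.0965/2 per half-year.
Level perpetuity: PV = PMT / r = 8,705 / (0.0965/2) = A$180,414.51.

A$180,414.51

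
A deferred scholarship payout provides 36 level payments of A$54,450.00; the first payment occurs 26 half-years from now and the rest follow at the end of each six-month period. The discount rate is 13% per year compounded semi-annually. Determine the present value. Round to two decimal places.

Ordinary annuity of 36 payments, first payment at period 26.
Periodic rate r = 0.13/2 per half-year; n is counted in half-years.
The ordinary-annuity PV formula values the stream one period before the first payment (period 25); discount that back 25 periods:
PV₀ = 54,450 × [1 − (1+r)^−36] / r × (1+r)^−25 = A$155,539.21

A$155,539.21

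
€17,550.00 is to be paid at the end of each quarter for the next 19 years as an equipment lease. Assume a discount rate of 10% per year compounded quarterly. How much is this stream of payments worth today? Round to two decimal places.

This is an ordinary annuity: 76 payments of €17,550.00 at the end of each quarter.
Periodic rate r = 0.1/4 per quarter; n is counted in quarters.
PV = PMT × [(1 − (1+r)^−n)/r] = 17,550 × [1 − (1+r)^−76] / r = €594,521.07

€594,521.07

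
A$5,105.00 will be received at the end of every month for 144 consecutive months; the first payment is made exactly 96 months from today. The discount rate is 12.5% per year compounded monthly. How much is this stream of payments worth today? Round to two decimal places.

Ordinary annuity of 144 payments, first payment at period 96.
Periodic rate r = 0.125/12 per month; n is counted in months.
The ordinary-annuity PV formula values the stream one period before the first payment (period 95); discount that back 95 periods:
PV₀ = 5,105 × [1 − (1+r)^−144] / r × (1+r)^−95 = A$141,936.79

A$141,936.79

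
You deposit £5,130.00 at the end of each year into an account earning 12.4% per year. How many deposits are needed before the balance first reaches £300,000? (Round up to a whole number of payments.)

Periodic rate r = 0.124 per year.
Ordinary annuity FV: 300,000 = 5,130 × [((1+r)^n − 1)/r].
(1+r)^n = 1 + 300,000 × r / 5,130, so n = ln(1 + 300,000·r/5,130) / ln(1+r) = 18.05.
Round up to a whole number of payments: n = 19.

19 payments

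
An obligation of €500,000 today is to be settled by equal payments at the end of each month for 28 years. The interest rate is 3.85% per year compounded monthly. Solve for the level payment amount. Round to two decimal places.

Level ordinary annuity; solve PV = PMT × [(1 − (1+r)^−n)/r] for PMT.
Periodic rate r = 0.0385/12 per month; n is counted in months.
With n = 336: PMT = 500,000 / ([(1 − (1+r)^−n)/r]) = €2,433.74

€2,433.74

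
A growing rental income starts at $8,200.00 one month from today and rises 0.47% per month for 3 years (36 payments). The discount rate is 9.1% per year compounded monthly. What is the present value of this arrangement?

Periodic rate r = 0.091/12 per month; n is counted in months.
Growing ordinary annuity: PV = PMT₁ × [1 − ((1+g)/(1+r))^n] / (r − g) = 8,200 × [1 − ((1+0.0047)/(1+r))^36] / (r − 0.0047) = $278,771.12.

$278,771.12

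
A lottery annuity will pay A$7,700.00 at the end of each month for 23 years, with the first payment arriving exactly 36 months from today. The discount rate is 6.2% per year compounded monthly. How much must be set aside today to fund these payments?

A$944,283.66

Ordinary annuity of 276 payments, first payment at period 36.
Periodic rate r = 0.062/12 per month; n is counted in months.
The ordinary-annuity PV formula values the stream one period before the first payment (period 35); discount that back 35 periods:
PV₀ = 7,700 × [1 − (1+r)^−276] / r × (1+r)^−35 = A$944,283.66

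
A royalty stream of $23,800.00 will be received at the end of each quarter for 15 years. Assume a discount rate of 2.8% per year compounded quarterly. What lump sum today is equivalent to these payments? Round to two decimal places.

This is an ordinary annuity: 60 payments of $23,800.00 at the end of each quarter.
Periodic rate r = 0.028/4 per quarter; n is counted in quarters.
PV = PMT × [(1 − (1+r)^−n)/r] = 23,800 × [1 − (1+r)^−60] / r = $1,162,769.75

$1,162,769.75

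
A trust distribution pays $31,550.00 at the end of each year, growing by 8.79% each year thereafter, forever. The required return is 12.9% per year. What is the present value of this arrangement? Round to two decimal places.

Periodic rate r = 0.129 per year.
Growing perpetuity (Gordon): PV = PMT₁ / (r − g) = 31,550 / (r − 0.0879) = $767,639.90.

$767,639.90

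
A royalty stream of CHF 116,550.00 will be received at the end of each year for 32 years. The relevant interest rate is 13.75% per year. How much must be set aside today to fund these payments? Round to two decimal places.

CHF 833,903.39

This is an ordinary annuity: 32 payments of CHF 116,550.00 at the end of each year.
Periodic rate r = 0.1375 per year.
PV = PMT × [(1 − (1+r)^−n)/r] = 116,550 × [1 − (1+r)^−32] / r = CHF 833,903.39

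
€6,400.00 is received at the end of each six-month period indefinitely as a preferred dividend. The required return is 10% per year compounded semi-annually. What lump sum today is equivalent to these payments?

€128,000.00

Periodic rate r = 0.1/2 per half-year.
Level perpetuity: PV = PMT / r = 6,400 / (0.1/2) = €128,000.00.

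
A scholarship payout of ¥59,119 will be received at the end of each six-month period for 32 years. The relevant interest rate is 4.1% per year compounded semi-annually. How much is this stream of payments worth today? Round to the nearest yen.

¥2,096,915

This is an ordinary annuity: 64 payments of ¥59,119 at the end of each six-month period.
Periodic rate r = 0.041/2 per half-year; n is counted in half-years.
PV = PMT × [(1 − (1+r)^−n)/r] = 59,119 × [1 − (1+r)^−64] / r = ¥2,096,915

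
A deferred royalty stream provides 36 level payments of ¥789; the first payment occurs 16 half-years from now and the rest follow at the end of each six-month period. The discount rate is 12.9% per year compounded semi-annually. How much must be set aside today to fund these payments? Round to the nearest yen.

¥4,285

Ordinary annuity of 36 payments, first payment at period 16.
Periodic rate r = 0.129/2 per half-year; n is counted in half-years.
The ordinary-annuity PV formula values the stream one period before the first payment (period 15); discount that back 15 periods:
PV₀ = 789 × [1 − (1+r)^−36] / r × (1+r)^−15 = ¥4,285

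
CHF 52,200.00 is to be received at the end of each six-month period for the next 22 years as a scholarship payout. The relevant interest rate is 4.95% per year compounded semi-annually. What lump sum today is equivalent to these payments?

CHF 1,389,796.79

This is an ordinary annuity: 44 payments of CHF 52,200.00 at the end of each six-month period.
Periodic rate r = 0.0495/2 per half-year; n is counted in half-years.
PV = PMT × [(1 − (1+r)^−n)/r] = 52,200 × [1 − (1+r)^−44] / r = CHF 1,389,796.79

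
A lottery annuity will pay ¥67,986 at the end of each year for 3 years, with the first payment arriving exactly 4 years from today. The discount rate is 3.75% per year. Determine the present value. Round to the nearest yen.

¥169,745

Ordinary annuity of 3 payments, first payment at period 4.
Periodic rate r = 0.0375 per year.
The ordinary-annuity PV formula values the stream one period before the first payment (period 3); discount that back 3 periods:
PV₀ = 67,986 × [1 − (1+r)^−3] / r × (1+r)^−3 = ¥169,745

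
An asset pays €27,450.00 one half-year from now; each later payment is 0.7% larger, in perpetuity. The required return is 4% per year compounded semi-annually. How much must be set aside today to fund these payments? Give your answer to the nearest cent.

Periodic rate r = 0.04/2 per half-year.
Growing perpetuity (Gordon): PV = PMT₁ / (r − g) = 27,450 / (r − 0.007) = €2,111,538.46.

€2,111,538.46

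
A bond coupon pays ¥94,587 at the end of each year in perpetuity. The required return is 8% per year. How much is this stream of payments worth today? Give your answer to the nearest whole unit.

¥1,182,338

Periodic rate r = 0.08 per year.
Level perpetuity: PV = PMT / r = 94,587 / (0.08) = ¥1,182,338.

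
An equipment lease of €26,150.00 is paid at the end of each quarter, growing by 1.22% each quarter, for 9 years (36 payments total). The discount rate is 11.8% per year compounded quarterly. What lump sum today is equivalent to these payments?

€690,330.44

Periodic rate r = 0.118/4 per quarter; n is counted in quarters.
Growing ordinary annuity: PV = PMT₁ × [1 − ((1+g)/(1+r))^n] / (r − g) = 26,150 × [1 − ((1+0.0122)/(1+r))^36] / (r − 0.0122) = €690,330.44.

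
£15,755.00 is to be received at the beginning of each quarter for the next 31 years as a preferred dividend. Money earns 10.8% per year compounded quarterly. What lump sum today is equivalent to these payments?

£577,249.83

This is an annuity due: 124 payments of £15,755.00 at the beginning of each quarter.
Periodic rate r = 0.108/4 per quarter; n is counted in quarters.
PV = PMT × [(1 − (1+r)^−n)/r] × (1+r) = 15,755 × [1 − (1+r)^−124] / r × (1+r) = £577,249.83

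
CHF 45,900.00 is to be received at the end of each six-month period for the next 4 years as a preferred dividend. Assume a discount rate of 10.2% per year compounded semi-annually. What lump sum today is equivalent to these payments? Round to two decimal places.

This is an ordinary annuity: 8 payments of CHF 45,900.00 at the end of each six-month period.
Periodic rate r = 0.102/2 per half-year; n is counted in half-years.
PV = PMT × [(1 − (1+r)^−n)/r] = 45,900 × [1 − (1+r)^−8] / r = CHF 295,465.93

CHF 295,465.93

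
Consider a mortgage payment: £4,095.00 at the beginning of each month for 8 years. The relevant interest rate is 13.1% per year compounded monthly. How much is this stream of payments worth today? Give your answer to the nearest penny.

This is an annuity due: 96 payments of £4,095.00 at the beginning of each month.
Periodic rate r = 0.131/12 per month; n is counted in months.
PV = PMT × [(1 − (1+r)^−n)/r] × (1+r) = 4,095 × [1 − (1+r)^−96] / r × (1+r) = £245,486.85

£245,486.85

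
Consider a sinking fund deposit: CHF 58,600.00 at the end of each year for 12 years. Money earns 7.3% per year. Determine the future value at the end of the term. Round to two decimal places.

CHF 1,066,958.08

This is an ordinary annuity: 12 deposits of CHF 58,600.00 at the end of each year.
Periodic rate r = 0.073 per year.
FV = PMT × [((1+r)^n − 1)/r] = 58,600 × [(1+r)^12 − 1] / r = CHF 1,066,958.08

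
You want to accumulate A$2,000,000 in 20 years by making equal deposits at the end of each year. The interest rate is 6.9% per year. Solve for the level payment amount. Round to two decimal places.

A$49,321.08

Level ordinary annuity; solve FV = PMT × [((1+r)^n − 1)/r] for PMT.
Periodic rate r = 0.069 per year.
With n = 20: PMT = 2,000,000 / ([((1+r)^n − 1)/r]) = A$49,321.08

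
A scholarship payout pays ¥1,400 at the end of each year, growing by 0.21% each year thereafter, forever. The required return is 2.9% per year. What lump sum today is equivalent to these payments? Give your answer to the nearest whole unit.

Periodic rate r = 0.029 per year.
Growing perpetuity (Gordon): PV = PMT₁ / (r − g) = 1,400 / (r − 0.0021) = ¥52,045.

¥52,045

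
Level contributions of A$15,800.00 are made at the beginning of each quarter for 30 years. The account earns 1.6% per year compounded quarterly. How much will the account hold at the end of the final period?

This is an annuity due: 120 deposits of A$15,800.00 at the beginning of each quarter.
Periodic rate r = 0.016/4 per quarter; n is counted in quarters.
FV = PMT × [((1+r)^n − 1)/r] × (1+r) = 15,800 × [(1+r)^120 − 1] / r × (1+r) = A$2,437,094.49

A$2,437,094.49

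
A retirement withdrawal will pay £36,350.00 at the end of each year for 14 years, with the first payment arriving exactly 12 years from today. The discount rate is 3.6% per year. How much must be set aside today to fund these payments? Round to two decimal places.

Ordinary annuity of 14 payments, first payment at period 12.
Periodic rate r = 0.036 per year.
The ordinary-annuity PV formula values the stream one period before the first payment (period 11); discount that back 11 periods:
PV₀ = 36,350 × [1 − (1+r)^−14] / r × (1+r)^−11 = £267,227.84

£267,227.84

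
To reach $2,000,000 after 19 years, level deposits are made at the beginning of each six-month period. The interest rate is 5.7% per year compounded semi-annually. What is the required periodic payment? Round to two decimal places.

Level annuity due; solve FV = PMT × [((1+r)^n − 1)/r] × (1+r) for PMT.
Periodic rate r = 0.057/2 per half-year; n is counted in half-years.
With n = 38: PMT = 2,000,000 / ([((1+r)^n − 1)/r] × (1+r)) = $29,029.19

$29,029.19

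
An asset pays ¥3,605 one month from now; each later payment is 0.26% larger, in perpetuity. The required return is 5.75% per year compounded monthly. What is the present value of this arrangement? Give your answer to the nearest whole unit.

¥1,644,867

Periodic rate r = 0.0575/12 per month.
Growing perpetuity (Gordon): PV = PMT₁ / (r − g) = 3,605 / (r − 0.0026) = ¥1,644,867.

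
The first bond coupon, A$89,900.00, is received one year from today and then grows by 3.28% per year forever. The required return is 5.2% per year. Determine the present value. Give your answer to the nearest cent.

Periodic rate r = 0.052 per year.
Growing perpetuity (Gordon): PV = PMT₁ / (r − g) = 89,900 / (r − 0.0328) = A$4,682,291.67.

A$4,682,291.67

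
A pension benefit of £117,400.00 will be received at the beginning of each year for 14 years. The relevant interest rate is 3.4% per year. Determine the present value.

£1,334,596.65

This is an annuity due: 14 payments of £117,400.00 at the beginning of each year.
Periodic rate r = 0.034 per year.
PV = PMT × [(1 − (1+r)^−n)/r] × (1+r) = 117,400 × [1 − (1+r)^−14] / r × (1+r) = £1,334,596.65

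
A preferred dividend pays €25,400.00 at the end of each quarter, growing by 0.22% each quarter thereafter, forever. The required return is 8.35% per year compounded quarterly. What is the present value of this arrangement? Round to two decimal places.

Periodic rate r = 0.0835/4 per quarter.
Growing perpetuity (Gordon): PV = PMT₁ / (r − g) = 25,400 / (r − 0.0022) = €1,360,107.10.

€1,360,107.10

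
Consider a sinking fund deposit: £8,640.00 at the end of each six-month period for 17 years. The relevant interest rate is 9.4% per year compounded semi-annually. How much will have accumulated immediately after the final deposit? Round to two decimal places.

This is an ordinary annuity: 34 deposits of £8,640.00 at the end of each six-month period.
Periodic rate r = 0.094/2 per half-year; n is counted in half-years.
FV = PMT × [((1+r)^n − 1)/r] = 8,640 × [(1+r)^34 − 1] / r = £692,369.84

£692,369.84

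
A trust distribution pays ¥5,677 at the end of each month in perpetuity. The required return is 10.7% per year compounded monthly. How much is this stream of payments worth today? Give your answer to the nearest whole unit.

Periodic rate r = 0.107/12 per month.
Level perpetuity: PV = PMT / r = 5,677 / (0.107/12) = ¥636,673.

¥636,673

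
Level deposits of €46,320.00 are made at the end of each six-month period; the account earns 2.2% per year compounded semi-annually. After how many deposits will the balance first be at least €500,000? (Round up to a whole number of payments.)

11 payments

Periodic rate r = 0.022/2 per half-year; n is counted in half-years.
Ordinary annuity FV: 500,000 = 46,320 × [((1+r)^n − 1)/r].
(1+r)^n = 1 + 500,000 × r / 46,320, so n = ln(1 + 500,000·r/46,320) / ln(1+r) = 10.26.
Round up to a whole number of payments: n = 11.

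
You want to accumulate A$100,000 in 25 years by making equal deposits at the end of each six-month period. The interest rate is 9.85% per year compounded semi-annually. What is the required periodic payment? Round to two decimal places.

A$489.32

Level ordinary annuity; solve FV = PMT × [((1+r)^n − 1)/r] for PMT.
Periodic rate r = 0.0985/2 per half-year; n is counted in half-years.
With n = 50: PMT = 100,000 / ([((1+r)^n − 1)/r]) = A$489.32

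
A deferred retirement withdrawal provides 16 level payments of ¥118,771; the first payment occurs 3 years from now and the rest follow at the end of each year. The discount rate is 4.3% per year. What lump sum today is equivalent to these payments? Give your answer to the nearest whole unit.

¥1,244,496

Ordinary annuity of 16 payments, first payment at period 3.
Periodic rate r = 0.043 per year.
The ordinary-annuity PV formula values the stream one period before the first payment (period 2); discount that back 2 periods:
PV₀ = 118,771 × [1 − (1+r)^−16] / r × (1+r)^−2 = ¥1,244,496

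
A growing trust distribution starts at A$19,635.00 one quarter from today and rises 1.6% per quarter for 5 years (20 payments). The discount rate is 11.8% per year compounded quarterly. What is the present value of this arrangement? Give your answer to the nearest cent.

A$337,467.32

Periodic rate r = 0.118/4 per quarter; n is counted in quarters.
Growing ordinary annuity: PV = PMT₁ × [1 − ((1+g)/(1+r))^n] / (r − g) = 19,635 × [1 − ((1+0.016)/(1+r))^20] / (r − 0.016) = A$337,467.32.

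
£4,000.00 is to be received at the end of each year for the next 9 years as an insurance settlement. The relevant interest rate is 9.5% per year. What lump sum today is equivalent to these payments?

This is an ordinary annuity: 9 payments of £4,000.00 at the end of each year.
Periodic rate r = 0.095 per year.
PV = PMT × [(1 − (1+r)^−n)/r] = 4,000 × [1 − (1+r)^−9] / r = £23,501.14

£23,501.14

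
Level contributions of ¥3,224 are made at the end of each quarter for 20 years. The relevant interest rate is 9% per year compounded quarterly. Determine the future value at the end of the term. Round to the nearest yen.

This is an ordinary annuity: 80 deposits of ¥3,224 at the end of each quarter.
Periodic rate r = 0.09/4 per quarter; n is counted in quarters.
FV = PMT × [((1+r)^n − 1)/r] = 3,224 × [(1+r)^80 − 1] / r = ¥706,435

¥706,435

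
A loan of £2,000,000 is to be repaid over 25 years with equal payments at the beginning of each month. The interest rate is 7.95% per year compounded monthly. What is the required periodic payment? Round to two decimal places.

£15,268.98

Level annuity due; solve PV = PMT × [(1 − (1+r)^−n)/r] × (1+r) for PMT.
Periodic rate r = 0.0795/12 per month; n is counted in months.
With n = 300: PMT = 2,000,000 / ([(1 − (1+r)^−n)/r] × (1+r)) = £15,268.98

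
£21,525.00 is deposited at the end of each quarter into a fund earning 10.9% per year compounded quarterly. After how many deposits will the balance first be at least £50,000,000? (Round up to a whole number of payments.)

155 payments

Periodic rate r = 0.109/4 per quarter; n is counted in quarters.
Ordinary annuity FV: 50,000,000 = 21,525 × [((1+r)^n − 1)/r].
(1+r)^n = 1 + 50,000,000 × r / 21,525, so n = ln(1 + 50,000,000·r/21,525) / ln(1+r) = 154.86.
Round up to a whole number of payments: n = 155.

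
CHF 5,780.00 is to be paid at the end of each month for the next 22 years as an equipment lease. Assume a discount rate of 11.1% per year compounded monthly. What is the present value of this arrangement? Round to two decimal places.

CHF 569,896.35

This is an ordinary annuity: 264 payments of CHF 5,780.00 at the end of each month.
Periodic rate r = 0.111/12 per month; n is counted in months.
PV = PMT × [(1 − (1+r)^−n)/r] = 5,780 × [1 − (1+r)^−264] / r = CHF 569,896.35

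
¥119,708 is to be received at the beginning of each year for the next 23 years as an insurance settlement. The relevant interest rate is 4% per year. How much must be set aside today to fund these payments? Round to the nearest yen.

This is an annuity due: 23 payments of ¥119,708 at the beginning of each year.
Periodic rate r = 0.04 per year.
PV = PMT × [(1 − (1+r)^−n)/r] × (1+r) = 119,708 × [1 − (1+r)^−23] / r × (1+r) = ¥1,849,622

¥1,849,622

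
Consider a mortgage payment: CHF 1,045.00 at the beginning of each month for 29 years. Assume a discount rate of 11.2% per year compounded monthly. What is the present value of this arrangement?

This is an annuity due: 348 payments of CHF 1,045.00 at the beginning of each month.
Periodic rate r = 0.112/12 per month; n is counted in months.
PV = PMT × [(1 − (1+r)^−n)/r] × (1+r) = 1,045 × [1 − (1+r)^−348] / r × (1+r) = CHF 108,552.03

CHF 108,552.03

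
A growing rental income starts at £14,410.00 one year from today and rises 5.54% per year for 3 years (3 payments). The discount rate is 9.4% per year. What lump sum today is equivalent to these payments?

£38,137.70

Periodic rate r = 0.094 per year.
Growing ordinary annuity: PV = PMT₁ × [1 − ((1+g)/(1+r))^n] / (r − g) = 14,410 × [1 − ((1+0.0554)/(1+r))^3] / (r − 0.0554) = £38,137.70.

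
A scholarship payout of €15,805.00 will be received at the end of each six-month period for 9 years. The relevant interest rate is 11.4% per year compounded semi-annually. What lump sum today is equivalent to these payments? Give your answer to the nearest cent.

€175,052.70

This is an ordinary annuity: 18 payments of €15,805.00 at the end of each six-month period.
Periodic rate r = 0.114/2 per half-year; n is counted in half-years.
PV = PMT × [(1 − (1+r)^−n)/r] = 15,805 × [1 − (1+r)^−18] / r = €175,052.70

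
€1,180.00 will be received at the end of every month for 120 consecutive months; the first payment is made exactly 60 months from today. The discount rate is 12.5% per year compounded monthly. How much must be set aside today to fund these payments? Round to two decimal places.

€43,740.33

Ordinary annuity of 120 payments, first payment at period 60.
Periodic rate r = 0.125/12 per month; n is counted in months.
The ordinary-annuity PV formula values the stream one period before the first payment (period 59); discount that back 59 periods:
PV₀ = 1,180 × [1 − (1+r)^−120] / r × (1+r)^−59 = €43,740.33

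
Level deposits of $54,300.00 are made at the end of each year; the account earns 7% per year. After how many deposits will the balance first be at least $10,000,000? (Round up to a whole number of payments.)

39 payments

Periodic rate r = 0.07 per year.
Ordinary annuity FV: 10,000,000 = 54,300 × [((1+r)^n − 1)/r].
(1+r)^n = 1 + 10,000,000 × r / 54,300, so n = ln(1 + 10,000,000·r/54,300) / ln(1+r) = 38.89.
Round up to a whole number of payments: n = 39.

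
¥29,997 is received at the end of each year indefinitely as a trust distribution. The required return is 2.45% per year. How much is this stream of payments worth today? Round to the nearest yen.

¥1,224,367

Periodic rate r = 0.0245 per year.
Level perpetuity: PV = PMT / r = 29,997 / (0.0245) = ¥1,224,367.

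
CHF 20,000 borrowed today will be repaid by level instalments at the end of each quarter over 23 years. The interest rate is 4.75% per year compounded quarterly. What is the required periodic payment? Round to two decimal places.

Level ordinary annuity; solve PV = PMT × [(1 − (1+r)^−n)/r] for PMT.
Periodic rate r = 0.0475/4 per quarter; n is counted in quarters.
With n = 92: PMT = 20,000 / ([(1 − (1+r)^−n)/r]) = CHF 358.51

CHF 358.51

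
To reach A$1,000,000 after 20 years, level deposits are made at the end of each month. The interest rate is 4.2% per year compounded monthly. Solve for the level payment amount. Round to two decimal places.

Level ordinary annuity; solve FV = PMT × [((1+r)^n − 1)/r] for PMT.
Periodic rate r = 0.042/12 per month; n is counted in months.
With n = 240: PMT = 1,000,000 / ([((1+r)^n − 1)/r]) = A$2,665.71

A$2,665.71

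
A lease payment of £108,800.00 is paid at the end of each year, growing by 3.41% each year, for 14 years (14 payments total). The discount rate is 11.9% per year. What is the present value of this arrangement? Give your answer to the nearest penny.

£856,912.02

Periodic rate r = 0.119 per year.
Growing ordinary annuity: PV = PMT₁ × [1 − ((1+g)/(1+r))^n] / (r − g) = 108,800 × [1 − ((1+0.0341)/(1+r))^14] / (r − 0.0341) = £856,912.02.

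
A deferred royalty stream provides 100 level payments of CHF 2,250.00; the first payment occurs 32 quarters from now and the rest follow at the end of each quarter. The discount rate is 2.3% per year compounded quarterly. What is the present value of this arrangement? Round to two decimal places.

Ordinary annuity of 100 payments, first payment at period 32.
Periodic rate r = 0.023/4 per quarter; n is counted in quarters.
The ordinary-annuity PV formula values the stream one period before the first payment (period 31); discount that back 31 periods:
PV₀ = 2,250 × [1 − (1+r)^−100] / r × (1+r)^−31 = CHF 142,947.31

CHF 142,947.31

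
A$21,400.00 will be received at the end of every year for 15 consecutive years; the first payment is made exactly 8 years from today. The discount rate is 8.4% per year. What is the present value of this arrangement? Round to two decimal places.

Ordinary annuity of 15 payments, first payment at period 8.
Periodic rate r = 0.084 per year.
The ordinary-annuity PV formula values the stream one period before the first payment (period 7); discount that back 7 periods:
PV₀ = 21,400 × [1 − (1+r)^−15] / r × (1+r)^−7 = A$101,653.02

A$101,653.02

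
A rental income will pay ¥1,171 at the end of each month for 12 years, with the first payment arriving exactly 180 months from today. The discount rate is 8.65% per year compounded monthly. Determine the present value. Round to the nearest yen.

Ordinary annuity of 144 payments, first payment at period 180.
Periodic rate r = 0.0865/12 per month; n is counted in months.
The ordinary-annuity PV formula values the stream one period before the first payment (period 179); discount that back 179 periods:
PV₀ = 1,171 × [1 − (1+r)^−144] / r × (1+r)^−179 = ¥28,947

¥28,947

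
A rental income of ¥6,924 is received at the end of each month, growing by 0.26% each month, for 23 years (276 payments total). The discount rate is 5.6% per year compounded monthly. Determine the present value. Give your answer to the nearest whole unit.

Periodic rate r = 0.056/12 per month; n is counted in months.
Growing ordinary annuity: PV = PMT₁ × [1 − ((1+g)/(1+r))^n] / (r − g) = 6,924 × [1 − ((1+0.0026)/(1+r))^276] / (r − 0.0026) = ¥1,452,473.

¥1,452,473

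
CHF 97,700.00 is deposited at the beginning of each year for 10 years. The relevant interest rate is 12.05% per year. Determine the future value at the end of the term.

CHF 1,925,760.52

This is an annuity due: 10 deposits of CHF 97,700.00 at the beginning of each year.
Periodic rate r = 0.1205 per year.
FV = PMT × [((1+r)^n − 1)/r] × (1+r) = 97,700 × [(1+r)^10 − 1] / r × (1+r) = CHF 1,925,760.52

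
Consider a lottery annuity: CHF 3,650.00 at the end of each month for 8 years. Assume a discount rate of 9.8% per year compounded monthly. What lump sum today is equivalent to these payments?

CHF 242,226.47

This is an ordinary annuity: 96 payments of CHF 3,650.00 at the end of each month.
Periodic rate r = 0.098/12 per month; n is counted in months.
PV = PMT × [(1 − (1+r)^−n)/r] = 3,650 × [1 − (1+r)^−96] / r = CHF 242,226.47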